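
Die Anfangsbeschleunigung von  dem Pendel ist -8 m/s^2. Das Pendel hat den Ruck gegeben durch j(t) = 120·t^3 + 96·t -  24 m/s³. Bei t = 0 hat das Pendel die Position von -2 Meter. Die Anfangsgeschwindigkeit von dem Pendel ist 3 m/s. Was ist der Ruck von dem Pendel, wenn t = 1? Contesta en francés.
De l'équation du jerk j(t) = 120·t^3 + 96·t - 24, nous substituons t = 1 pour obtenir j = 192.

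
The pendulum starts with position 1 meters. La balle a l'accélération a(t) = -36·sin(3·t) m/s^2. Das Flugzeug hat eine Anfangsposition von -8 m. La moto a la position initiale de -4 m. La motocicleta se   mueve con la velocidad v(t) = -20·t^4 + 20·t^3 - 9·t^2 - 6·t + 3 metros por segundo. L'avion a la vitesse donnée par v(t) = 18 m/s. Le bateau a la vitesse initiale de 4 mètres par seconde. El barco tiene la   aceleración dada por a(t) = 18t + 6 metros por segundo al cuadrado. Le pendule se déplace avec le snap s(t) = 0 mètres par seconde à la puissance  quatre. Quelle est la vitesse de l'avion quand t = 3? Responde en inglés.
We have velocity v(t) = 18. Substituting t = 3: v(3) = 18.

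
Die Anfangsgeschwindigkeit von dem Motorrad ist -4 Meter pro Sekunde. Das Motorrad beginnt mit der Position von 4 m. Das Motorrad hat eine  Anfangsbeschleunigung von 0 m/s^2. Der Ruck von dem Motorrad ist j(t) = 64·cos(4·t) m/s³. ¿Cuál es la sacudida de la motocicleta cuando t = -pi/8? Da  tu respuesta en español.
Usando j(t) = 64·cos(4·t) y sustituyendo t = -pi/8, encontramos j = 0.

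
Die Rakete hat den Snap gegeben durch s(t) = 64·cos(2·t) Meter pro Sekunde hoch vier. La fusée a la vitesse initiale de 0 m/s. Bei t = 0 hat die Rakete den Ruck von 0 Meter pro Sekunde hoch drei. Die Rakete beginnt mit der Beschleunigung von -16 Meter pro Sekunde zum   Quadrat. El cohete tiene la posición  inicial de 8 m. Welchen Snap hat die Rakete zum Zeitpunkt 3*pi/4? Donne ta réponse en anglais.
From the given snap equation s(t) = 64·cos(2·t), we substitute t = 3*pi/4 to get s = 0.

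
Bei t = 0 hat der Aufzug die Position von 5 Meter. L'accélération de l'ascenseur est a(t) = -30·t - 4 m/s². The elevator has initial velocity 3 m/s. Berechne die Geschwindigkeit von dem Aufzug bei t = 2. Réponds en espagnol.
Necesitamos integrar nuestra ecuación de la aceleración a(t) = -30·t - 4 1 vez. Tomando ∫a(t)dt y aplicando v(0) = 3, encontramos v(t) = -15·t^2 - 4·t + 3. Tenemos la velocidad v(t) = -15·t^2 - 4·t + 3. Sustituyendo t = 2: v(2) = -65.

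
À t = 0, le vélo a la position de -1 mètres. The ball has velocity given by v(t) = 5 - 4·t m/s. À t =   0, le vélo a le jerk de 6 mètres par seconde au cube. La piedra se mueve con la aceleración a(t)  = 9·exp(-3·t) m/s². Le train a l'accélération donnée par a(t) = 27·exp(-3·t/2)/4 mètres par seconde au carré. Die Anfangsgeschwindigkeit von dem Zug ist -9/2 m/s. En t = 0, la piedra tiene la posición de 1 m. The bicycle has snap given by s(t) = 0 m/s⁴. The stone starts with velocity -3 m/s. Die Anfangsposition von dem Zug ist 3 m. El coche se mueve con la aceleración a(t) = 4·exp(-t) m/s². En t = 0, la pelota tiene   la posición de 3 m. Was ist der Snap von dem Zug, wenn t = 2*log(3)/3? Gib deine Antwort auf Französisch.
Nous devons dériver notre équation de l'accélération a(t) = 27·exp(-3·t/2)/4 2 fois. En prenant d/dt de a(t), nous trouvons j(t) = -81·exp(-3·t/2)/8. En dérivant le jerk, nous obtenons le snap: s(t) = 243·exp(-3·t/2)/16. De l'équation du snap s(t) = 243·exp(-3·t/2)/16, nous substituons t = 2*log(3)/3 pour obtenir s = 81/16.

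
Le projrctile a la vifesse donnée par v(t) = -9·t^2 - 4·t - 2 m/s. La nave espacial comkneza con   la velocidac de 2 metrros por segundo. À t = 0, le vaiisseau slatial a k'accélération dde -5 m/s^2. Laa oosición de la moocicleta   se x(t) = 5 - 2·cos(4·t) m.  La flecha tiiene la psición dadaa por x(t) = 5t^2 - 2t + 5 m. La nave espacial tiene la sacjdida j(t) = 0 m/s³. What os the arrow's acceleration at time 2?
Starting from position x(t) = 5·t^2 - 2·t + 5, we take 2 derivatives. The derivative of position gives velocity: v(t) = 10·t - 2. The derivative of velocity gives acceleration: a(t) = 10. From the given acceleration equation a(t) = 10, we substitute t = 2 to get a = 10.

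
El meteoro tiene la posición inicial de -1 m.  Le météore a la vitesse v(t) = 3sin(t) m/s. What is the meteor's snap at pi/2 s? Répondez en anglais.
We must differentiate our velocity equation v(t) = 3·sin(t) 3 times. Differentiating velocity, we get acceleration: a(t) = 3·cos(t). Differentiating acceleration, we get jerk: j(t) = -3·sin(t). Taking d/dt of j(t), we find s(t) = -3·cos(t). Using s(t) = -3·cos(t) and substituting t = pi/2, we find s = 0.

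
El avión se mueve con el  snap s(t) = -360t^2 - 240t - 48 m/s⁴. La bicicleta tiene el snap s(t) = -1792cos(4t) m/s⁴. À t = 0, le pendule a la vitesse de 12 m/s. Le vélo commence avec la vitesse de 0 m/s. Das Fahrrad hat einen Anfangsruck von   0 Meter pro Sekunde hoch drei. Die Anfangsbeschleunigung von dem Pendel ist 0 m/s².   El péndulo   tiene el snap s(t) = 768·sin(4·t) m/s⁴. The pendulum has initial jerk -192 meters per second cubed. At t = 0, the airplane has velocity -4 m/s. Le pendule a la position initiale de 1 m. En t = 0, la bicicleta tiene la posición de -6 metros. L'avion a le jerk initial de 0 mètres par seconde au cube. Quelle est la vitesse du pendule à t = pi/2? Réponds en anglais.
We must find the integral of our snap equation s(t) = 768·sin(4·t) 3 times. Integrating snap and using the initial condition j(0) = -192, we get j(t) = -192·cos(4·t). Taking ∫j(t)dt and applying a(0) = 0, we find a(t) = -48·sin(4·t). The integral of acceleration is velocity. Using v(0) = 12, we get v(t) = 12·cos(4·t). From the given velocity equation v(t) = 12·cos(4·t), we substitute t = pi/2 to get v = 12.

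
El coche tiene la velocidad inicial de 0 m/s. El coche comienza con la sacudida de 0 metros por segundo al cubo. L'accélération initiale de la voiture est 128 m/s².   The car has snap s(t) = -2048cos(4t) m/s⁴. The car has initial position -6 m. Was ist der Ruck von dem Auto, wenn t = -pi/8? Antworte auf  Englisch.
Starting from snap s(t) = -2048·cos(4·t), we take 1 integral. The integral of snap, with j(0) = 0, gives jerk: j(t) = -512·sin(4·t). Using j(t) = -512·sin(4·t) and substituting t = -pi/8, we find j = 512.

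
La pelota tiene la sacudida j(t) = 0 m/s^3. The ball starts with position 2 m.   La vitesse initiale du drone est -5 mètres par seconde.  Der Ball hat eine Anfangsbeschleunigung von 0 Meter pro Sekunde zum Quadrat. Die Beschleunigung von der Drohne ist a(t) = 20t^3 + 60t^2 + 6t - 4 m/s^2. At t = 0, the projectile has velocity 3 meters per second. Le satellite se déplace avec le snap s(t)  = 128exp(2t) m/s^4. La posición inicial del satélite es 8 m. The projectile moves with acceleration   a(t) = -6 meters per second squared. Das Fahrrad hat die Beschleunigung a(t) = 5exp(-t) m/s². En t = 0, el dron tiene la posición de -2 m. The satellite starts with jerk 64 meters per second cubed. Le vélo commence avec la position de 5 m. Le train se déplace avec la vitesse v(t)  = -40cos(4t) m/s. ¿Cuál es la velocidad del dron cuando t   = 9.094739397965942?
Debemos encontrar la antiderivada de nuestra ecuación de la aceleración a(t) = 20·t^3 + 60·t^2 + 6·t - 4 1 vez. La antiderivada de la aceleración es la velocidad. Usando v(0) = -5, obtenemos v(t) = 5·t^4 + 20·t^3 + 3·t^2 - 4·t - 5. Usando v(t) = 5·t^4 + 20·t^3 + 3·t^2 - 4·t - 5 y sustituyendo t = 9.094739397965942, encontramos v = 49460.3256575021.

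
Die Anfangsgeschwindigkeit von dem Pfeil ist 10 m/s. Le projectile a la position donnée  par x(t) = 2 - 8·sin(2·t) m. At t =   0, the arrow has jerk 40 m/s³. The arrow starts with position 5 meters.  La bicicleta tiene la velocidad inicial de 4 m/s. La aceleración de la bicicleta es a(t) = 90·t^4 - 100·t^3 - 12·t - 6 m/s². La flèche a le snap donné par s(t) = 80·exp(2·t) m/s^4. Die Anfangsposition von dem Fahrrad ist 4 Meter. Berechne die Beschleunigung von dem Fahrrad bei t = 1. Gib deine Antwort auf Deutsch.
Wir haben die Beschleunigung a(t) = 90·t^4 - 100·t^3 - 12·t - 6. Durch Einsetzen von t = 1: a(1) = -28.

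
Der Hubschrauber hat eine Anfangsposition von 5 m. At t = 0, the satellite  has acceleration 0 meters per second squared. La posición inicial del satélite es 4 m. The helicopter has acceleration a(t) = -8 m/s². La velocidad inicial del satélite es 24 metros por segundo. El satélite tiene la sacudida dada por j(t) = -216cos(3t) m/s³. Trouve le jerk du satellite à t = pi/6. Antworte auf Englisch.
Using j(t) = -216·cos(3·t) and substituting t = pi/6, we find j = 0.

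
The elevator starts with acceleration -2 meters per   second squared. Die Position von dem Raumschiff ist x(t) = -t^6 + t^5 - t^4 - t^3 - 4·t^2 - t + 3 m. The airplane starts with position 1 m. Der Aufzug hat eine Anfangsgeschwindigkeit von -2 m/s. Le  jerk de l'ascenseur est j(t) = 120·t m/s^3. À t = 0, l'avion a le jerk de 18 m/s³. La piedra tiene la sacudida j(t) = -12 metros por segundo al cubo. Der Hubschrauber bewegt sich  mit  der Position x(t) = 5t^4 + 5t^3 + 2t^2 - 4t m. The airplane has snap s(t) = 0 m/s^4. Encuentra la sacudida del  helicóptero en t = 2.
Para resolver esto, necesitamos tomar 3 derivadas de nuestra ecuación de la posición x(t) = 5·t^4 + 5·t^3 + 2·t^2 - 4·t. La derivada de la posición da la velocidad: v(t) = 20·t^3 + 15·t^2 + 4·t - 4. Tomando d/dt de v(t), encontramos a(t) = 60·t^2 + 30·t + 4. Derivando la aceleración, obtenemos la sacudida: j(t) = 120·t + 30. De la ecuación de la sacudida j(t) = 120·t + 30, sustituimos t = 2 para obtener j = 270.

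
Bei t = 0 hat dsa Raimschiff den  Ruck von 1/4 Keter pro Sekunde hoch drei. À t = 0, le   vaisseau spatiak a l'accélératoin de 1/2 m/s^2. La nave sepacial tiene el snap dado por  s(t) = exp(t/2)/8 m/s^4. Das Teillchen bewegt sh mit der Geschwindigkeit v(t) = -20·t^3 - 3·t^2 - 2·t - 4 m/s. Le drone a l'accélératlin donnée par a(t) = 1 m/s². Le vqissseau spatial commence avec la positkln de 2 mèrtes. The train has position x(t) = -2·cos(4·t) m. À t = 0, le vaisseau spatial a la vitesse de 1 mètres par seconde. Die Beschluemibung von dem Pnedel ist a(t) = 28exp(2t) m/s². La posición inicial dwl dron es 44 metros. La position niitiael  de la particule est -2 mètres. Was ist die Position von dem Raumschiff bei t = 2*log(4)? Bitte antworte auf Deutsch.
Wir müssen unsere Gleichung für den Snap s(t) = exp(t/2)/8 4-mal integrieren. Mit ∫s(t)dt und Anwendung von j(0) = 1/4, finden wir j(t) = exp(t/2)/4. Die Stammfunktion von dem Ruck ist die Beschleunigung. Mit a(0) = 1/2 erhalten wir a(t) = exp(t/2)/2. Das Integral von der Beschleunigung, mit v(0) = 1, ergibt die Geschwindigkeit: v(t) = exp(t/2). Durch Integration von der Geschwindigkeit und Verwendung der Anfangsbedingung x(0) = 2, erhalten wir x(t) = 2·exp(t/2). Aus der Gleichung für die Position x(t) = 2·exp(t/2), setzen wir t = 2*log(4) ein und erhalten x = 8.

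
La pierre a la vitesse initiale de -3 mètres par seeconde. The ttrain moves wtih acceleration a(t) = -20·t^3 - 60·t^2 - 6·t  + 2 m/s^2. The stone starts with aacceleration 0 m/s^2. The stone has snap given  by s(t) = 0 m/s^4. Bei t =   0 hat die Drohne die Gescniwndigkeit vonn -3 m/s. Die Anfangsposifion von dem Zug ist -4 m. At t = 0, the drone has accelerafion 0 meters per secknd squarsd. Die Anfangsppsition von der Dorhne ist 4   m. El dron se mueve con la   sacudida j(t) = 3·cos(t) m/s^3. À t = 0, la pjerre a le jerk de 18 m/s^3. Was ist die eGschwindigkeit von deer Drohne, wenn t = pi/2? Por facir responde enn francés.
En partant du jerk j(t) = 3·cos(t), nous prenons 2 intégrales. En intégrant le jerk et en utilisant la condition initiale a(0) = 0, nous obtenons a(t) = 3·sin(t). En prenant ∫a(t)dt et en appliquant v(0) = -3, nous trouvons v(t) = -3·cos(t). Nous avons la vitesse v(t) = -3·cos(t). En substituant t = pi/2: v(pi/2) = 0.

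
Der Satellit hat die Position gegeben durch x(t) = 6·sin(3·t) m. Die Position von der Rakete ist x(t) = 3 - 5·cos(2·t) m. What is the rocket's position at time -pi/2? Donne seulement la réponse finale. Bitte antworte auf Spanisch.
La posición en t = -pi/2 es x = 8.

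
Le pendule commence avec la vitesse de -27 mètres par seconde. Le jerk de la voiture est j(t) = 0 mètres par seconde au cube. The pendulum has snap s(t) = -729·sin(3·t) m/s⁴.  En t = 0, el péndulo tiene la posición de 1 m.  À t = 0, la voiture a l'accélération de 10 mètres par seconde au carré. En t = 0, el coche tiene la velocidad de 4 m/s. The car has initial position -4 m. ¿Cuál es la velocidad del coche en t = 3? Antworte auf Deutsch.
Um dies zu lösen, müssen wir 2 Integrale unserer Gleichung für den Ruck j(t) = 0 finden. Die Stammfunktion von dem Ruck ist die Beschleunigung. Mit a(0) = 10 erhalten wir a(t) = 10. Mit ∫a(t)dt und Anwendung von v(0) = 4, finden wir v(t) = 10·t + 4. Mit v(t) = 10·t + 4 und Einsetzen von t = 3, finden wir v = 34.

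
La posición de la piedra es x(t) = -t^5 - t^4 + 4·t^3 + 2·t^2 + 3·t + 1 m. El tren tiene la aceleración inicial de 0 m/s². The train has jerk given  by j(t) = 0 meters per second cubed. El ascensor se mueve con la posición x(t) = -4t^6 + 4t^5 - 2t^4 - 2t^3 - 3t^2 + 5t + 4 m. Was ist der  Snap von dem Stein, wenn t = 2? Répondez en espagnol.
Debemos derivar nuestra ecuación de la posición x(t) = -t^5 - t^4 + 4·t^3 + 2·t^2 + 3·t + 1 4 veces. La derivada de la posición da la velocidad: v(t) = -5·t^4 - 4·t^3 + 12·t^2 + 4·t + 3. Tomando d/dt de v(t), encontramos a(t) = -20·t^3 - 12·t^2 + 24·t + 4. Tomando d/dt de a(t), encontramos j(t) = -60·t^2 - 24·t + 24. Tomando d/dt de j(t), encontramos s(t) = -120·t - 24. De la ecuación del snap s(t) = -120·t - 24, sustituimos t = 2 para obtener s = -264.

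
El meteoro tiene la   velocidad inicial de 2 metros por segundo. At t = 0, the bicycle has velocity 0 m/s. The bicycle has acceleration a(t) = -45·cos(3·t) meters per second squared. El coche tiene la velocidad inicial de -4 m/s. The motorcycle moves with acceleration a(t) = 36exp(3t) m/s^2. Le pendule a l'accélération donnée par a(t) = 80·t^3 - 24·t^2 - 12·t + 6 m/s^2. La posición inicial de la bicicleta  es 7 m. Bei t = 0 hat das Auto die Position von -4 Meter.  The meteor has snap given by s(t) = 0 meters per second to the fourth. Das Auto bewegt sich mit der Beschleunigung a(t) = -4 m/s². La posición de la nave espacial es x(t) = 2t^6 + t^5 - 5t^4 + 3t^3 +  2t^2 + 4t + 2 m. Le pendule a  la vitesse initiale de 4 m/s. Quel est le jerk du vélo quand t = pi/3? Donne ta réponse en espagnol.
Partiendo de la aceleración a(t) = -45·cos(3·t), tomamos 1 derivada. Tomando d/dt de a(t), encontramos j(t) = 135·sin(3·t). De la ecuación de la sacudida j(t) = 135·sin(3·t), sustituimos t = pi/3 para obtener j = 0.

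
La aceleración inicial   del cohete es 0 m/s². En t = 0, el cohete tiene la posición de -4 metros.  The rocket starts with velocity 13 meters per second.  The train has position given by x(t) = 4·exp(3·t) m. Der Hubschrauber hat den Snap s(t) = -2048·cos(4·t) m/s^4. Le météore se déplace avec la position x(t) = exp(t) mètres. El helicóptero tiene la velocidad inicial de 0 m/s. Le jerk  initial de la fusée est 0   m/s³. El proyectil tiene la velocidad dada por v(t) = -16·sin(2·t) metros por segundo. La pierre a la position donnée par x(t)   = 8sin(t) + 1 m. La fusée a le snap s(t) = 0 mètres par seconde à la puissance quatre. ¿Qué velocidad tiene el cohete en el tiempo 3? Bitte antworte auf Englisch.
To find the answer, we compute 3 antiderivatives of s(t) = 0. Taking ∫s(t)dt and applying j(0) = 0, we find j(t) = 0. Integrating jerk and using the initial condition a(0) = 0, we get a(t) = 0. Finding the integral of a(t) and using v(0) = 13: v(t) = 13. Using v(t) = 13 and substituting t = 3, we find v = 13.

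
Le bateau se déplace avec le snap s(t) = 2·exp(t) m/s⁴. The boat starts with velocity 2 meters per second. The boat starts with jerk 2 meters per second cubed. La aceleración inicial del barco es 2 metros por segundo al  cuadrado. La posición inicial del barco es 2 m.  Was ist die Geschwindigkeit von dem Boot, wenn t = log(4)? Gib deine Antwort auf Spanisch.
Debemos encontrar la antiderivada de nuestra ecuación del snap s(t) = 2·exp(t) 3 veces. Integrando el snap y usando la condición inicial j(0) = 2, obtenemos j(t) = 2·exp(t). Integrando la sacudida y usando la condición inicial a(0) = 2, obtenemos a(t) = 2·exp(t). La integral de la aceleración, con v(0) = 2, da la velocidad: v(t) = 2·exp(t). De la ecuación de la velocidad v(t) = 2·exp(t), sustituimos t = log(4) para obtener v = 8.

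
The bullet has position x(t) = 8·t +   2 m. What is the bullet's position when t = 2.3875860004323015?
Using x(t) = 8·t + 2 and substituting t = 2.3875860004323015, we find x = 21.1006880034584.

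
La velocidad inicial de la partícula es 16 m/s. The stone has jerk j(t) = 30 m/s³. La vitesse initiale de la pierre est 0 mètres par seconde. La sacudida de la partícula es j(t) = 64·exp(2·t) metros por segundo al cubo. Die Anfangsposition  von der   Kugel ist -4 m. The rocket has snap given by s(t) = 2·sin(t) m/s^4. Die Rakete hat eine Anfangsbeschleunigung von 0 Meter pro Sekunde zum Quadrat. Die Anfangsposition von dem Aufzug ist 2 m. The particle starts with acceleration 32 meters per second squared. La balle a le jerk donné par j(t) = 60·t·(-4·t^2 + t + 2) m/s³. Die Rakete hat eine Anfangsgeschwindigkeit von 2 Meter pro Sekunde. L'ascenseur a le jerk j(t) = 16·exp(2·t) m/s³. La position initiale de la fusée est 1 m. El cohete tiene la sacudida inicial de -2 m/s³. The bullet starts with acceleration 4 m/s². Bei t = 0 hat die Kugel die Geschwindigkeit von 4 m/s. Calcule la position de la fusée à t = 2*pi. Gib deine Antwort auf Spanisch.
Para resolver esto, necesitamos tomar 4 antiderivadas de nuestra ecuación del snap s(t) = 2·sin(t). La integral del snap, con j(0) = -2, da la sacudida: j(t) = -2·cos(t). La antiderivada de la sacudida, con a(0) = 0, da la aceleración: a(t) = -2·sin(t). Integrando la aceleración y usando la condición inicial v(0) = 2, obtenemos v(t) = 2·cos(t). Tomando ∫v(t)dt y aplicando x(0) = 1, encontramos x(t) = 2·sin(t) + 1. De la ecuación de la posición x(t) = 2·sin(t) + 1, sustituimos t = 2*pi para obtener x = 1.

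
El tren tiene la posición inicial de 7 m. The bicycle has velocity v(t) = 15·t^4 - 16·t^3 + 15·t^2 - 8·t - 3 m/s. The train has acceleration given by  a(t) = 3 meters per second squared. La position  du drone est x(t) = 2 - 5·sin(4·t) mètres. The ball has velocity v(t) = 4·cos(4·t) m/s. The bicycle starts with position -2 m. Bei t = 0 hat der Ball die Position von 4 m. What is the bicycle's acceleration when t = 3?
To solve this, we need to take 1 derivative of our velocity equation v(t) = 15·t^4 - 16·t^3 + 15·t^2 - 8·t - 3. Taking d/dt of v(t), we find a(t) = 60·t^3 - 48·t^2 + 30·t - 8. From the given acceleration equation a(t) = 60·t^3 - 48·t^2 + 30·t - 8, we substitute t = 3 to get a = 1270.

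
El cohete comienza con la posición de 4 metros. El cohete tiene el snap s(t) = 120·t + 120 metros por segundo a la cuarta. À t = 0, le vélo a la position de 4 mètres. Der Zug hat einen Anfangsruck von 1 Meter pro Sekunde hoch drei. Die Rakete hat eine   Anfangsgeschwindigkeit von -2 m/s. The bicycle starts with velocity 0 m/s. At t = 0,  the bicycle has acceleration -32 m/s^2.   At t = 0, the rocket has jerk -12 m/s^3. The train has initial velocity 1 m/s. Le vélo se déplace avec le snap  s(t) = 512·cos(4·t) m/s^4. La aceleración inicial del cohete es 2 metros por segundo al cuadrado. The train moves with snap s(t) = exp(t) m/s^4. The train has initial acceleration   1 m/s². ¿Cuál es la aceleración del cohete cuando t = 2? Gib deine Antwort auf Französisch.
Nous devons intégrer notre équation du snap s(t) = 120·t + 120 2 fois. En intégrant le snap et en utilisant la condition initiale j(0) = -12, nous obtenons j(t) = 60·t^2 + 120·t - 12. En intégrant le jerk et en utilisant la condition initiale a(0) = 2, nous obtenons a(t) = 20·t^3 + 60·t^2 - 12·t + 2. Nous avons l'accélération a(t) = 20·t^3 + 60·t^2 - 12·t + 2. En substituant t = 2: a(2) = 378.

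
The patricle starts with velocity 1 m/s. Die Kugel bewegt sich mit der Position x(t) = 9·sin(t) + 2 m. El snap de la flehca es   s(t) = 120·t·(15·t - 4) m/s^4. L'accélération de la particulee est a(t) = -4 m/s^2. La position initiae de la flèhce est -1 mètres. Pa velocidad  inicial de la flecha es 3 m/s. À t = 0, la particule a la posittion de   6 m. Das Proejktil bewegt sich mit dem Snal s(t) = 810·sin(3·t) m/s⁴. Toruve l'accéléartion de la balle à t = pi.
Nous devons dériver notre équation de la position x(t) = 9·sin(t) + 2 2 fois. En dérivant la position, nous obtenons la vitesse: v(t) = 9·cos(t). En dérivant la vitesse, nous obtenons l'accélération: a(t) = -9·sin(t). Nous avons l'accélération a(t) = -9·sin(t). En substituant t = pi: a(pi) = 0.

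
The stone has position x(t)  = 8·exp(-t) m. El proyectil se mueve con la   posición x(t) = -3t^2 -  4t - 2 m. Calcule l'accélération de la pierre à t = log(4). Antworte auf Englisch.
Starting from position x(t) = 8·exp(-t), we take 2 derivatives. Differentiating position, we get velocity: v(t) = -8·exp(-t). Differentiating velocity, we get acceleration: a(t) = 8·exp(-t). From the given acceleration equation a(t) = 8·exp(-t), we substitute t = log(4) to get a = 2.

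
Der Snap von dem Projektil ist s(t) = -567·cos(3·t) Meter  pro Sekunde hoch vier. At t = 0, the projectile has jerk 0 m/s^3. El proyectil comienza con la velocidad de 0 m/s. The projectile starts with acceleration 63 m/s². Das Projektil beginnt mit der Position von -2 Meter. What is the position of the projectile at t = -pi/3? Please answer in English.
We need to integrate our snap equation s(t) = -567·cos(3·t) 4 times. Integrating snap and using the initial condition j(0) = 0, we get j(t) = -189·sin(3·t). The integral of jerk is acceleration. Using a(0) = 63, we get a(t) = 63·cos(3·t). Finding the antiderivative of a(t) and using v(0) = 0: v(t) = 21·sin(3·t). Taking ∫v(t)dt and applying x(0) = -2, we find x(t) = 5 - 7·cos(3·t). We have position x(t) = 5 - 7·cos(3·t). Substituting t = -pi/3: x(-pi/3) = 12.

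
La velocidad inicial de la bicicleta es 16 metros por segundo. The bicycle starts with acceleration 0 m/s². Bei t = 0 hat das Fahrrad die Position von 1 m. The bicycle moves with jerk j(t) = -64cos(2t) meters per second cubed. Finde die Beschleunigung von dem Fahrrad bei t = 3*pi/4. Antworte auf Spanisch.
Partiendo de la sacudida j(t) = -64·cos(2·t), tomamos 1 antiderivada. Integrando la sacudida y usando la condición inicial a(0) = 0, obtenemos a(t) = -32·sin(2·t). Tenemos la aceleración a(t) = -32·sin(2·t). Sustituyendo t = 3*pi/4: a(3*pi/4) = 32.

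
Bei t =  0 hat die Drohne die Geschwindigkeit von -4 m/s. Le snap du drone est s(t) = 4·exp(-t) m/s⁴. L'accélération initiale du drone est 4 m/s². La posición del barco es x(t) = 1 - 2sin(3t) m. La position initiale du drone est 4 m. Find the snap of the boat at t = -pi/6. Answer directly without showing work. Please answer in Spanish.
s(-pi/6) = 162.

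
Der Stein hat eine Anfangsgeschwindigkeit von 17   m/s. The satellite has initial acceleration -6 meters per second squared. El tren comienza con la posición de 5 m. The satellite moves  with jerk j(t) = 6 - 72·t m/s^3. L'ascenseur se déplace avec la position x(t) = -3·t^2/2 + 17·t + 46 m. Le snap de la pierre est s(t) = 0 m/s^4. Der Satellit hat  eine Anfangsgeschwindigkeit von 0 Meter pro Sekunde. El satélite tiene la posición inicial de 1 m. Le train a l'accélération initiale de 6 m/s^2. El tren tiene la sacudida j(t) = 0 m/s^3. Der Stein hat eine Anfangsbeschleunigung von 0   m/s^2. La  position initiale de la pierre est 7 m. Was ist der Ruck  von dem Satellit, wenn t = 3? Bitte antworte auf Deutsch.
Wir haben den Ruck j(t) = 6 - 72·t. Durch Einsetzen von t = 3: j(3) = -210.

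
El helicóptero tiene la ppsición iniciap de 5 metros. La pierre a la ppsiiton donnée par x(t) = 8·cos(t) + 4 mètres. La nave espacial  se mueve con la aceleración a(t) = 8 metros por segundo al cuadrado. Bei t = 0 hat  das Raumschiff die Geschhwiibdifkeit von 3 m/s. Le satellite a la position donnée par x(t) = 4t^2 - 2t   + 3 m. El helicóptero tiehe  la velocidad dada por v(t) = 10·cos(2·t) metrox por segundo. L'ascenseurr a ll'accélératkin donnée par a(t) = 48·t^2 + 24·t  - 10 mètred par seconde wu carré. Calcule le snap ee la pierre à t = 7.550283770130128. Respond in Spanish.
Para resolver esto, necesitamos tomar 4 derivadas de nuestra ecuación de la posición x(t) = 8·cos(t) + 4. Derivando la posición, obtenemos la velocidad: v(t) = -8·sin(t). Derivando la velocidad, obtenemos la aceleración: a(t) = -8·cos(t). Tomando d/dt de a(t), encontramos j(t) = 8·sin(t). Derivando la sacudida, obtenemos el snap: s(t) = 8·cos(t). Tenemos el snap s(t) = 8·cos(t). Sustituyendo t = 7.550283770130128: s(7.550283770130128) = 2.39240705899253.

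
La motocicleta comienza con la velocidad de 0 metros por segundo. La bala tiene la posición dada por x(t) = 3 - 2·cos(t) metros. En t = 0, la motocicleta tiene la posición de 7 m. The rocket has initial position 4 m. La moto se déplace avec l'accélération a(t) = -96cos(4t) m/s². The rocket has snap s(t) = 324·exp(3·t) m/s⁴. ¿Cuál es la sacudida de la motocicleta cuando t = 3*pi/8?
Partiendo de la aceleración a(t) = -96·cos(4·t), tomamos 1 derivada. La derivada de la aceleración da la sacudida: j(t) = 384·sin(4·t). Tenemos la sacudida j(t) = 384·sin(4·t). Sustituyendo t = 3*pi/8: j(3*pi/8) = -384.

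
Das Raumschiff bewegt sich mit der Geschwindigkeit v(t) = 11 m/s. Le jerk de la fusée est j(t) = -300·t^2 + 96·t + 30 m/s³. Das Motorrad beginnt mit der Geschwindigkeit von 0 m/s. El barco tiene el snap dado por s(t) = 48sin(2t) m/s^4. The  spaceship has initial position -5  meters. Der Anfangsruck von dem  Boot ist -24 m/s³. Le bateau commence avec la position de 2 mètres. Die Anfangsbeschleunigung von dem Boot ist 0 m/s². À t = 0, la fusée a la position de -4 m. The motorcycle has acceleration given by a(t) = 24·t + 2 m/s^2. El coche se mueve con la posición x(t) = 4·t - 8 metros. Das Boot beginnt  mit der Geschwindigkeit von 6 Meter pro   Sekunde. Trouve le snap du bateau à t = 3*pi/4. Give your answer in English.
From the given snap equation s(t) = 48·sin(2·t), we substitute t = 3*pi/4 to get s = -48.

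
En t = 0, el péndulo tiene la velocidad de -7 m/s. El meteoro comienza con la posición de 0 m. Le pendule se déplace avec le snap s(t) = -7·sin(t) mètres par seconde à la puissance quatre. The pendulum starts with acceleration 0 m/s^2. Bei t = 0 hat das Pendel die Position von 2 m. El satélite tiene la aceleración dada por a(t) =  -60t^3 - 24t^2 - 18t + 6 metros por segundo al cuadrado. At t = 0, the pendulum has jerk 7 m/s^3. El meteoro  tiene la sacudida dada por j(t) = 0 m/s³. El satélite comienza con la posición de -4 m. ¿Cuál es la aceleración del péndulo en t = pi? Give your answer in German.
Ausgehend von dem Snap s(t) = -7·sin(t), nehmen wir 2 Integrale. Das Integral von dem Snap, mit j(0) = 7, ergibt den Ruck: j(t) = 7·cos(t). Mit ∫j(t)dt und Anwendung von a(0) = 0, finden wir a(t) = 7·sin(t). Aus der Gleichung für die Beschleunigung a(t) = 7·sin(t), setzen wir t = pi ein und erhalten a = 0.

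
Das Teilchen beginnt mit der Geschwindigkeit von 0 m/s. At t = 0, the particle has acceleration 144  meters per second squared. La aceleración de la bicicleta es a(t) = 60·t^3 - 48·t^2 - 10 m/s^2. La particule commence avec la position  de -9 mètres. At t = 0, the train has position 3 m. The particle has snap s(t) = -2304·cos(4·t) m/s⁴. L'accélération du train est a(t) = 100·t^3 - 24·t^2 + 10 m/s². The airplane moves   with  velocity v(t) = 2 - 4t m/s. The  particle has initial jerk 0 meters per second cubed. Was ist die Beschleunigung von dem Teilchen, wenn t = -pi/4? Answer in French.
Nous devons trouver la primitive de notre équation du snap s(t) = -2304·cos(4·t) 2 fois. En prenant ∫s(t)dt et en appliquant j(0) = 0, nous trouvons j(t) = -576·sin(4·t). En intégrant le jerk et en utilisant la condition initiale a(0) = 144, nous obtenons a(t) = 144·cos(4·t). Nous avons l'accélération a(t) = 144·cos(4·t). En substituant t = -pi/4: a(-pi/4) = -144.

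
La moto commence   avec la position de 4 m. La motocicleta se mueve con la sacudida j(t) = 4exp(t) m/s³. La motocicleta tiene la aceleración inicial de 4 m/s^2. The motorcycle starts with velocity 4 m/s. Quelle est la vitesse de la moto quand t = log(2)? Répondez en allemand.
Wir müssen unsere Gleichung für den Ruck j(t) = 4·exp(t) 2-mal integrieren. Das Integral von dem Ruck ist die Beschleunigung. Mit a(0) = 4 erhalten wir a(t) = 4·exp(t). Mit ∫a(t)dt und Anwendung von v(0) = 4, finden wir v(t) = 4·exp(t). Wir haben die Geschwindigkeit v(t) = 4·exp(t). Durch Einsetzen von t = log(2): v(log(2)) = 8.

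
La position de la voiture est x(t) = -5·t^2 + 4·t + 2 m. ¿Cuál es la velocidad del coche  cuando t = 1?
Para resolver esto, necesitamos tomar 1 derivada de nuestra ecuación de la posición x(t) = -5·t^2 + 4·t + 2. Derivando la posición, obtenemos la velocidad: v(t) = 4 - 10·t. De la ecuación de la velocidad v(t) = 4 - 10·t, sustituimos t = 1 para obtener v = -6.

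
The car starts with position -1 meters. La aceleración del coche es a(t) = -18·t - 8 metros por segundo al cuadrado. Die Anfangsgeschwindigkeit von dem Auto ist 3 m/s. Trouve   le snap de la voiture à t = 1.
Nous devons dériver notre équation de l'accélération a(t) = -18·t - 8 2 fois. En prenant d/dt de a(t), nous trouvons j(t) = -18. La dérivée du jerk donne le snap: s(t) = 0. En utilisant s(t) = 0 et en substituant t = 1, nous trouvons s = 0.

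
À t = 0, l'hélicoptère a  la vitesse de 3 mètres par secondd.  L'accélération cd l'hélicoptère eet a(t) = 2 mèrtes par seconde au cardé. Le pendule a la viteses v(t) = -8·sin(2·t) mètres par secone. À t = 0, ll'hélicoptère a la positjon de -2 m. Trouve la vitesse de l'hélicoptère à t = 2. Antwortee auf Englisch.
We must find the antiderivative of our acceleration equation a(t) = 2 1 time. The antiderivative of acceleration, with v(0) = 3, gives velocity: v(t) = 2·t + 3. Using v(t) = 2·t + 3 and substituting t = 2, we find v = 7.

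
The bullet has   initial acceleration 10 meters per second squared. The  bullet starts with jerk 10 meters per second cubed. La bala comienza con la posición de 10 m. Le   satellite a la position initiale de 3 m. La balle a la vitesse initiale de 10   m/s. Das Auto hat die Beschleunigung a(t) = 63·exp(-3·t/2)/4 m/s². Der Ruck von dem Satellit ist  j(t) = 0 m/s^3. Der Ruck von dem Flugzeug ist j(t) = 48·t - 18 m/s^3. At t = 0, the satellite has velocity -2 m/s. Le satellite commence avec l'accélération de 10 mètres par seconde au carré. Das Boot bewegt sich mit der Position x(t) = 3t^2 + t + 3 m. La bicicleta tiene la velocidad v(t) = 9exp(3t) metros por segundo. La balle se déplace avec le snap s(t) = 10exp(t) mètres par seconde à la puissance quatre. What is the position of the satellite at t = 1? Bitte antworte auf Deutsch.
Ausgehend von dem Ruck j(t) = 0, nehmen wir 3 Integrale. Die Stammfunktion von dem Ruck ist die Beschleunigung. Mit a(0) = 10 erhalten wir a(t) = 10. Durch Integration von der Beschleunigung und Verwendung der Anfangsbedingung v(0) = -2, erhalten wir v(t) = 10·t - 2. Die Stammfunktion von der Geschwindigkeit, mit x(0) = 3, ergibt die Position: x(t) = 5·t^2 - 2·t + 3. Mit x(t) = 5·t^2 - 2·t + 3 und Einsetzen von t = 1, finden wir x = 6.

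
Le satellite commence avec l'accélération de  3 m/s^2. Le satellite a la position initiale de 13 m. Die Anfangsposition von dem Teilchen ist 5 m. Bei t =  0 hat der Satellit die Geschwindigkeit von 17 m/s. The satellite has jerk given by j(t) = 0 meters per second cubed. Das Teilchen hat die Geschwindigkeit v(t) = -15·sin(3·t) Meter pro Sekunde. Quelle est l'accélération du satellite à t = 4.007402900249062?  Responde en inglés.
To find the answer, we compute 1 integral of j(t) = 0. Finding the antiderivative of j(t) and using a(0) = 3: a(t) = 3. From the given acceleration equation a(t) = 3, we substitute t = 4.007402900249062 to get a = 3.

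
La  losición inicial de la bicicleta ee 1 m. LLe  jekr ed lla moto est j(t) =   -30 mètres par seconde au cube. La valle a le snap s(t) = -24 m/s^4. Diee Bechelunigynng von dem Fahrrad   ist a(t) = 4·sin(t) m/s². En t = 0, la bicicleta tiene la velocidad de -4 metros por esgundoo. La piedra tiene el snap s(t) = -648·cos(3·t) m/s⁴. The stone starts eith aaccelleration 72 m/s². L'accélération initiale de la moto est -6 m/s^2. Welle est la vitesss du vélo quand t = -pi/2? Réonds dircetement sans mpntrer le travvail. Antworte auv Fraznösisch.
À t = -pi/2, v = 0.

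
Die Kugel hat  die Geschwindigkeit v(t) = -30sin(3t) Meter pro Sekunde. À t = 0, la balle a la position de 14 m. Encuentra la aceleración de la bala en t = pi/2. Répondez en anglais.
Starting from velocity v(t) = -30·sin(3·t), we take 1 derivative. Differentiating velocity, we get acceleration: a(t) = -90·cos(3·t). Using a(t) = -90·cos(3·t) and substituting t = pi/2, we find a = 0.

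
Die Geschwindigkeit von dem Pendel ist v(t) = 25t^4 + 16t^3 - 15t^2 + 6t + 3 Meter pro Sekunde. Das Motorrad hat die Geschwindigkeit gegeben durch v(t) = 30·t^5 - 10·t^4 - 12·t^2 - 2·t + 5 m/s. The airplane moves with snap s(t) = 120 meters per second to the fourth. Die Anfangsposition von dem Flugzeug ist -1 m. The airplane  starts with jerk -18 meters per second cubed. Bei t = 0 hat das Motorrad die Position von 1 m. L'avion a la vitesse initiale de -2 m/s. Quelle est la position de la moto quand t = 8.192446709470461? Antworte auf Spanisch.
Necesitamos integrar nuestra ecuación de la velocidad v(t) = 30·t^5 - 10·t^4 - 12·t^2 - 2·t + 5 1 vez. La integral de la velocidad es la posición. Usando x(0) = 1, obtenemos x(t) = 5·t^6 - 2·t^5 - 4·t^3 - t^2 + 5·t + 1. Usando x(t) = 5·t^6 - 2·t^5 - 4·t^3 - t^2 + 5·t + 1 y sustituyendo t = 8.192446709470461, encontramos x = 1435620.12858382.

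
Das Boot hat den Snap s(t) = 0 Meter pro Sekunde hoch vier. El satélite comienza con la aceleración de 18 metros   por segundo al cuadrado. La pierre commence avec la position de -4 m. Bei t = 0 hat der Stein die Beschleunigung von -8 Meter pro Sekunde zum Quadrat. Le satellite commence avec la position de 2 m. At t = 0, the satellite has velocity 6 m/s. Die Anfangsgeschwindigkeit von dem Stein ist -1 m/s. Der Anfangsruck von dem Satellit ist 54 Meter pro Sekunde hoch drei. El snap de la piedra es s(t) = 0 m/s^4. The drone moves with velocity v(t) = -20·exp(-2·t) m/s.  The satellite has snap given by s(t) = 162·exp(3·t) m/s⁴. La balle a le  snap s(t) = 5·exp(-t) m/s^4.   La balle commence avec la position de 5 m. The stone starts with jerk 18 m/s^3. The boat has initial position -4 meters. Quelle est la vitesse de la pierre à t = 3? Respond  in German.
Um dies zu lösen, müssen wir 3 Integrale unserer Gleichung für den Snap s(t) = 0 finden. Mit ∫s(t)dt und Anwendung von j(0) = 18, finden wir j(t) = 18. Das Integral von dem Ruck, mit a(0) = -8, ergibt die Beschleunigung: a(t) = 18·t - 8. Das Integral von der Beschleunigung, mit v(0) = -1, ergibt die Geschwindigkeit: v(t) = 9·t^2 - 8·t - 1. Mit v(t) = 9·t^2 - 8·t - 1 und Einsetzen von t = 3, finden wir v = 56.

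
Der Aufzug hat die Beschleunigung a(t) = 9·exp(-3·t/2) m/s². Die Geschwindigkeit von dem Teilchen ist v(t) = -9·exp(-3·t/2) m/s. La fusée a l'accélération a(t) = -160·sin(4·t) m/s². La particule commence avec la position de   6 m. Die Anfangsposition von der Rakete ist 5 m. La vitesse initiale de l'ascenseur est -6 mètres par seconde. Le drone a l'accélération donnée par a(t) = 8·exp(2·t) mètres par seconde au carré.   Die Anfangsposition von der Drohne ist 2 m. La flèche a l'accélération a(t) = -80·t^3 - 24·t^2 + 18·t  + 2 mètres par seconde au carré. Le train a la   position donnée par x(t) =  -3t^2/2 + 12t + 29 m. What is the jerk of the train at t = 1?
We must differentiate our position equation x(t) = -3·t^2/2 + 12·t + 29 3 times. The derivative of position gives velocity: v(t) = 12 - 3·t. The derivative of velocity gives acceleration: a(t) = -3. Differentiating acceleration, we get jerk: j(t) = 0. From the given jerk equation j(t) = 0, we substitute t = 1 to get j = 0.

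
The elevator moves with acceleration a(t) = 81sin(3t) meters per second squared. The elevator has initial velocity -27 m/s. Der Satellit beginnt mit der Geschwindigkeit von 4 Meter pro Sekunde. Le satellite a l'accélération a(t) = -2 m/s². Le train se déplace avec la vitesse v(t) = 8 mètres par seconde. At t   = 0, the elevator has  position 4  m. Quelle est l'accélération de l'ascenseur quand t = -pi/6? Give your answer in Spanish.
De la ecuación de la aceleración a(t) = 81·sin(3·t), sustituimos t = -pi/6 para obtener a = -81.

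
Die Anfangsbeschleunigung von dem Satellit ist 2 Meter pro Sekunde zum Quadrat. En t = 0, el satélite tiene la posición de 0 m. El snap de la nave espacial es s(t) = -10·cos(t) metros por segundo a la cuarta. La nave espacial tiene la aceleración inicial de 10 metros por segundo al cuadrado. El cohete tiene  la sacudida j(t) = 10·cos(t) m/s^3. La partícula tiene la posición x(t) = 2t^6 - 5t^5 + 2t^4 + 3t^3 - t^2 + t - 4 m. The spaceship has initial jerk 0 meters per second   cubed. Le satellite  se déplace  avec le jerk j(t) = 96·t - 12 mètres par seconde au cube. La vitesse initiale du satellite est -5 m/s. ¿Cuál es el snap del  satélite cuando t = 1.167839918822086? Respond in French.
Nous devons dériver notre équation du jerk j(t) = 96·t - 12 1 fois. En prenant d/dt de j(t), nous trouvons s(t) = 96. De l'équation du snap s(t) = 96, nous substituons t = 1.167839918822086 pour obtenir s = 96.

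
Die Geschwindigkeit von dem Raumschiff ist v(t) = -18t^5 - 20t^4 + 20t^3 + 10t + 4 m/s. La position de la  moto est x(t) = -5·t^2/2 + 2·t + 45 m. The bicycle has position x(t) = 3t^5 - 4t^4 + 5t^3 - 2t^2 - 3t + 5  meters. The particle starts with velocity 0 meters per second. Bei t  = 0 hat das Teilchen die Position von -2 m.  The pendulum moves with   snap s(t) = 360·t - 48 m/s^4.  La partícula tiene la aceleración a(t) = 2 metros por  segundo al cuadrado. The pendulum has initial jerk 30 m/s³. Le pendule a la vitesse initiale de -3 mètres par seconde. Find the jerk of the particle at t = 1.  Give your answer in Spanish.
Para resolver esto, necesitamos tomar 1 derivada de nuestra ecuación de la aceleración a(t) = 2. Tomando d/dt de a(t), encontramos j(t) = 0. De la ecuación de la sacudida j(t) = 0, sustituimos t = 1 para obtener j = 0.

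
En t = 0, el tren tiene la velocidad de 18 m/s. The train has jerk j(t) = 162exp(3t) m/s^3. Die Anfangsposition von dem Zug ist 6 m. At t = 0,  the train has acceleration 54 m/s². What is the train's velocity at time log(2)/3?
Starting from jerk j(t) = 162·exp(3·t), we take 2 integrals. Taking ∫j(t)dt and applying a(0) = 54, we find a(t) = 54·exp(3·t). The integral of acceleration is velocity. Using v(0) = 18, we get v(t) = 18·exp(3·t). We have velocity v(t) = 18·exp(3·t). Substituting t = log(2)/3: v(log(2)/3) = 36.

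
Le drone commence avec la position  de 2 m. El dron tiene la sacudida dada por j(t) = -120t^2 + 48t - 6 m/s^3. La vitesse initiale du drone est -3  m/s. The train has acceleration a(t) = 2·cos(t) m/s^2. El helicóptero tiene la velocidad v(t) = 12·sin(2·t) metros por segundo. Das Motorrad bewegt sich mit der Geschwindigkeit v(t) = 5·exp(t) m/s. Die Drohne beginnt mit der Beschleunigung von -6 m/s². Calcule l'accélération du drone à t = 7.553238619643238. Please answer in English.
We need to integrate our jerk equation j(t) = -120·t^2 + 48·t - 6 1 time. Finding the antiderivative of j(t) and using a(0) = -6: a(t) = -40·t^3 + 24·t^2 - 6·t - 6. We have acceleration a(t) = -40·t^3 + 24·t^2 - 6·t - 6. Substituting t = 7.553238619643238: a(7.553238619643238) = -15919.0031382592.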